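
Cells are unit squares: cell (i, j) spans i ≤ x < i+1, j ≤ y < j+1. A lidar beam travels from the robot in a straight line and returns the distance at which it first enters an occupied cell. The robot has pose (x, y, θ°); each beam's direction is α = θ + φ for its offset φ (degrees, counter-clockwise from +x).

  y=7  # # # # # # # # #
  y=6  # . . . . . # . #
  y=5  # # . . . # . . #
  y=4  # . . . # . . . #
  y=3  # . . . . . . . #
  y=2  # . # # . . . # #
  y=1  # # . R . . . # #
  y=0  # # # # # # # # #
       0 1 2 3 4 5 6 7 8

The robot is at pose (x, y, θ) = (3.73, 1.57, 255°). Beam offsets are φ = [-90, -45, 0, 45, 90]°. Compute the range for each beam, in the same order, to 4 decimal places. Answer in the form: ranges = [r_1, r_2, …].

beam 1: φ=-90°, α=165°
  d=(-0.9659,0.2588)  start (3,1)  tX=0.7558 tY=1.6614  stride 1/|dx|=1.0353 1/|dy|=3.8637
    cross x-line → (2,1), t=0.7558
    cross y-line → (2,2), t=1.6614 (wall)
  → r_1 = 1.6614
beam 2: φ=-45°, α=210°
  d=(-0.8660,-0.5000)  start (3,1)  tX=0.8429 tY=1.1400  stride 1/|dx|=1.1547 1/|dy|=2.0000
    cross x-line → (2,1), t=0.8429
    cross y-line → (2,0), t=1.1400 (wall)
  → r_2 = 1.1400
beam 3: φ=0°, α=255°
  d=(-0.2588,-0.9659)  start (3,1)  tX=2.8205 tY=0.5901  stride 1/|dx|=3.8637 1/|dy|=1.0353
    cross y-line → (3,0), t=0.5901 (wall)
  → r_3 = 0.5901
beam 4: φ=45°, α=300°
  d=(0.5000,-0.8660)  start (3,1)  tX=0.5400 tY=0.6582  stride 1/|dx|=2.0000 1/|dy|=1.1547
    cross x-line → (4,1), t=0.5400
    cross y-line → (4,0), t=0.6582 (wall)
  → r_4 = 0.6582
beam 5: φ=90°, α=345°
  d=(0.9659,-0.2588)  start (3,1)  tX=0.2795 tY=2.2023  stride 1/|dx|=1.0353 1/|dy|=3.8637
    cross x-line → (4,1), t=0.2795
    cross x-line → (5,1), t=1.3148
    cross y-line → (5,0), t=2.2023 (wall)
  → r_5 = 2.2023

ranges = [1.6614, 1.1400, 0.5901, 0.6582, 2.2023]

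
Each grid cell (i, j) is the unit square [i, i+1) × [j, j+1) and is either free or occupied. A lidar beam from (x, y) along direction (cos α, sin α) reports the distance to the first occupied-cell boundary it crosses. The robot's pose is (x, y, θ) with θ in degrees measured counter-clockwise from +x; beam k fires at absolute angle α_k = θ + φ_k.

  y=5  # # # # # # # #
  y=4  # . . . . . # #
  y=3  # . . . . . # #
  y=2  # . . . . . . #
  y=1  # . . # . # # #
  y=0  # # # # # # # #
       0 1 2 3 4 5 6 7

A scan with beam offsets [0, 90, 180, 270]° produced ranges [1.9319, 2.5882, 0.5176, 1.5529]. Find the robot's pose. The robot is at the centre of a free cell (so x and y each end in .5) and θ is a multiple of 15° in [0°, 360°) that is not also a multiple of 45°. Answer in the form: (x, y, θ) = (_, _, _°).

Candidates: 19 free-cell centres × 16 headings = 304 poses. Raycast each; keep the one whose scan matches to 4 dp.
  (5.5, 3.5, 195°): beam 1 = 4.6587 ≠ 1.9319 ✗
  (3.5, 3.5, 165°): beam 1 = 2.5882 ≠ 1.9319 ✗
  (5.5, 3.5, 150°): beam 1 = 3.0000 ≠ 1.9319 ✗
  (3.5, 4.5, 300°): beam 1 = 3.0000 ≠ 1.9319 ✗
  …
  (1.5, 2.5, 345°): r_1=1.9319, r_2=2.5882, r_3=0.5176, r_4=1.5529 — all match ✓
Only this pose fits every beam.

(x, y, θ) = (1.5, 2.5, 345°)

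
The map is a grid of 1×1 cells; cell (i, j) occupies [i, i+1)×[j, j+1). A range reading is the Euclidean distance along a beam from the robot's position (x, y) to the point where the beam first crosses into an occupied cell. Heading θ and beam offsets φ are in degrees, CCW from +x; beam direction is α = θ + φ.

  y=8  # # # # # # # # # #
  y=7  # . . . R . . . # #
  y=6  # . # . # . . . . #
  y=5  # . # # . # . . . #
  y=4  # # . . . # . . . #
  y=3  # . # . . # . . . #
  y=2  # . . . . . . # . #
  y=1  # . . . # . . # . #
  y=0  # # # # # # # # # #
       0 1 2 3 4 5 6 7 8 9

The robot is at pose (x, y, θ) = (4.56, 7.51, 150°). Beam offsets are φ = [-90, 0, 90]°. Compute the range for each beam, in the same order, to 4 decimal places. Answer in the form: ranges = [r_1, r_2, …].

beam 1: φ=-90°, α=60°
  d=(0.5000,0.8660)  start (4,7)  tX=0.8800 tY=0.5658  stride 1/|dx|=2.0000 1/|dy|=1.1547
    cross y-line → (4,8), t=0.5658 (wall)
  → r_1 = 0.5658
beam 2: φ=0°, α=150°
  d=(-0.8660,0.5000)  start (4,7)  tX=0.6466 tY=0.9800  stride 1/|dx|=1.1547 1/|dy|=2.0000
    cross x-line → (3,7), t=0.6466
    cross y-line → (3,8), t=0.9800 (wall)
  → r_2 = 0.9800
beam 3: φ=90°, α=240°
  d=(-0.5000,-0.8660)  start (4,7)  tX=1.1200 tY=0.5889  stride 1/|dx|=2.0000 1/|dy|=1.1547
    cross y-line → (4,6), t=0.5889 (wall)
  → r_3 = 0.5889

ranges = [0.5658, 0.9800, 0.5889]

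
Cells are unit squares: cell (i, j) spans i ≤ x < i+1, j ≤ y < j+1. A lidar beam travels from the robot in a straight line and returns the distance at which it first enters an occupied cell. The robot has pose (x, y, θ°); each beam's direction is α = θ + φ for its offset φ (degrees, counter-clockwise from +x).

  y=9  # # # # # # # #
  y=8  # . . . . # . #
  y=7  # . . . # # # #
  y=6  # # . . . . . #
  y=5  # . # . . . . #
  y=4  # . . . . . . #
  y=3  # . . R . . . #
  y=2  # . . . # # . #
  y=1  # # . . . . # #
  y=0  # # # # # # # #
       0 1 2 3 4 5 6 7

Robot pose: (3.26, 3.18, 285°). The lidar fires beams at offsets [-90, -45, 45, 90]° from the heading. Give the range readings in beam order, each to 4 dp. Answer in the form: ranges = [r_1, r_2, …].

ranges = [2.3397, 2.5172, 0.8545, 3.8719]

beam 1: φ=-90°, α=195°
  direction (-0.9659, -0.2588); cell (3,3); t to first gridline: x 0.2692, y 0.6955 (then +1.0353 / +3.8637)
    (2,3) via x @ 0.2692
    (2,2) via y @ 0.6955
    (1,2) via x @ 1.3044
    (0,2) via x @ 2.3397  # hit
  → r_1 = 2.3397
beam 2: φ=-45°, α=240°
  direction (-0.5000, -0.8660); cell (3,3); t to first gridline: x 0.5200, y 0.2078 (then +2.0000 / +1.1547)
    (3,2) via y @ 0.2078
    (2,2) via x @ 0.5200
    (2,1) via y @ 1.3625
    (2,0) via y @ 2.5172  # hit
  → r_2 = 2.5172
beam 3: φ=45°, α=330°
  direction (0.8660, -0.5000); cell (3,3); t to first gridline: x 0.8545, y 0.3600 (then +1.1547 / +2.0000)
    (3,2) via y @ 0.3600
    (4,2) via x @ 0.8545  # hit
  → r_3 = 0.8545
beam 4: φ=90°, α=15°
  direction (0.9659, 0.2588); cell (3,3); t to first gridline: x 0.7661, y 3.1682 (then +1.0353 / +3.8637)
    (4,3) via x @ 0.7661
    (5,3) via x @ 1.8014
    (6,3) via x @ 2.8367
    (6,4) via y @ 3.1682
    (7,4) via x @ 3.8719  # hit
  → r_4 = 3.8719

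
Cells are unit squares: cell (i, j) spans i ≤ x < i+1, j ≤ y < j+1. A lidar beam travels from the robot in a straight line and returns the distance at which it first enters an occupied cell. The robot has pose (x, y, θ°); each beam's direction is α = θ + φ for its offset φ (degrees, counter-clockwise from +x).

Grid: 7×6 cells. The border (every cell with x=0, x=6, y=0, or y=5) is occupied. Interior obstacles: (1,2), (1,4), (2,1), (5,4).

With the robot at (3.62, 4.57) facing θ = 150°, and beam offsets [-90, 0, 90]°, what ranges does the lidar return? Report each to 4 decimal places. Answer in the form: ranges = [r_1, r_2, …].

ranges = [0.4965, 0.8600, 2.9676]

beam 1: φ=-90°, α=60°
  cosα=0.5000 sinα=0.8660 | (3,4) | tMaxX 0.7600 tMaxY 0.4965 | tΔX 2.0000 tΔY 1.1547
    t=0.4965 [y] (3,5) — stop
  → r_1 = 0.4965
beam 2: φ=0°, α=150°
  cosα=-0.8660 sinα=0.5000 | (3,4) | tMaxX 0.7159 tMaxY 0.8600 | tΔX 1.1547 tΔY 2.0000
    t=0.7159 [x] (2,4)
    t=0.8600 [y] (2,5) — stop
  → r_2 = 0.8600
beam 3: φ=90°, α=240°
  cosα=-0.5000 sinα=-0.8660 | (3,4) | tMaxX 1.2400 tMaxY 0.6582 | tΔX 2.0000 tΔY 1.1547
    t=0.6582 [y] (3,3)
    t=1.2400 [x] (2,3)
    t=1.8129 [y] (2,2)
    t=2.9676 [y] (2,1) — stop
  → r_3 = 2.9676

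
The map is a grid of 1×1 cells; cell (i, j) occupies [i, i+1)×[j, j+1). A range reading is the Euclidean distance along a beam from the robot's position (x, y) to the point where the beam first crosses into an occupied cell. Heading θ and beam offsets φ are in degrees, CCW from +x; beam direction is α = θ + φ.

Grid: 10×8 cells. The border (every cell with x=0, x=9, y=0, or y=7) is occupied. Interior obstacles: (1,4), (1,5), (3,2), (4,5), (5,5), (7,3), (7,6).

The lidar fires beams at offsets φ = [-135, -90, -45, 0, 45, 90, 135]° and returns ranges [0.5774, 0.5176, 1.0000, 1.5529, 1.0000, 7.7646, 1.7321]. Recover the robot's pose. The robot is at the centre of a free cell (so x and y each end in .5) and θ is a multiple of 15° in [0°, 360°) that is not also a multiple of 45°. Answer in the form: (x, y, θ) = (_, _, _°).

(x, y, θ) = (8.5, 5.5, 105°)

Candidates: 41 free-cell centres × 16 headings = 656 poses. Raycast each; keep the one whose scan matches to 4 dp.
  (6.5, 4.5, 105°): beam 1 = 1.0000 ≠ 0.5774 ✗
  (2.5, 2.5, 120°): beam 1 = 0.5176 ≠ 0.5774 ✗
  (8.5, 5.5, 195°): beam 1 = 1.0000 ≠ 0.5774 ✗
  (4.5, 6.5, 300°): beam 1 = 1.9319 ≠ 0.5774 ✗
  (7.5, 5.5, 120°): beam 1 = 1.5529 ≠ 0.5774 ✗
  …
  (8.5, 5.5, 105°): r_1=0.5774, r_2=0.5176, r_3=1.0000, r_4=1.5529, r_5=1.0000, r_6=7.7646, r_7=1.7321 — all match ✓
Unique over the lattice → pose = (8.5, 5.5, 105°).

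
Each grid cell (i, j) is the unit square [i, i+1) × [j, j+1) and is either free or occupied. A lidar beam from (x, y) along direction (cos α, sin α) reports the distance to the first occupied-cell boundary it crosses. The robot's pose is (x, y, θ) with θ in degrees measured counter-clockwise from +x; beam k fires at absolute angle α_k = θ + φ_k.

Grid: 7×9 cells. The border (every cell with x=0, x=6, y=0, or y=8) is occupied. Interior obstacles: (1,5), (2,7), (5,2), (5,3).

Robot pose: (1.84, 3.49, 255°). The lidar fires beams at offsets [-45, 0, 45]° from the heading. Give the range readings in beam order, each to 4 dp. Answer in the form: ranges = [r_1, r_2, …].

ranges = [0.9699, 2.5778, 2.8752]

beam 1: φ=-45°, α=210°
  dir = (cos 210°, sin 210°) = (-0.8660, -0.5000); from cell (1,3)
  next x-line at t=0.9699, next y-line at t=0.9800; Δt_x=1.1547, Δt_y=2.0000
    x: enter (0,3) at t=0.9699 ← occupied
  → r_1 = 0.9699
beam 2: φ=0°, α=255°
  dir = (cos 255°, sin 255°) = (-0.2588, -0.9659); from cell (1,3)
  next x-line at t=3.2455, next y-line at t=0.5073; Δt_x=3.8637, Δt_y=1.0353
    y: enter (1,2) at t=0.5073
    y: enter (1,1) at t=1.5426
    y: enter (1,0) at t=2.5778 ← occupied
  → r_2 = 2.5778
beam 3: φ=45°, α=300°
  dir = (cos 300°, sin 300°) = (0.5000, -0.8660); from cell (1,3)
  next x-line at t=0.3200, next y-line at t=0.5658; Δt_x=2.0000, Δt_y=1.1547
    x: enter (2,3) at t=0.3200
    y: enter (2,2) at t=0.5658
    y: enter (2,1) at t=1.7205
    x: enter (3,1) at t=2.3200
    y: enter (3,0) at t=2.8752 ← occupied
  → r_3 = 2.8752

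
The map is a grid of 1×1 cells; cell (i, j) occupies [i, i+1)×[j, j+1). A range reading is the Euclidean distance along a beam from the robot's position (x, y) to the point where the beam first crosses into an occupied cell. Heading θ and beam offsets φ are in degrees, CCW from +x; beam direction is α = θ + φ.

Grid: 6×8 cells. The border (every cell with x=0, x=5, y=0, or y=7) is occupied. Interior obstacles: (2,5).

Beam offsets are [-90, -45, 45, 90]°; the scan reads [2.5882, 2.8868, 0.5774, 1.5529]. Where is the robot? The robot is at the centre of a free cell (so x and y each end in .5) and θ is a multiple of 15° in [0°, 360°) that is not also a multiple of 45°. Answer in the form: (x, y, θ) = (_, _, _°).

Candidates: 23 free-cell centres × 16 headings = 368 poses. Raycast each; keep the one whose scan matches to 4 dp.
  (3.5, 5.5, 285°): beam 1 = 0.5176 ≠ 2.5882 ✗
  (4.5, 5.5, 120°): beam 1 = 0.5774 ≠ 2.5882 ✗
  (3.5, 2.5, 210°): beam 1 = 2.8868 ≠ 2.5882 ✗
  …
  (2.5, 4.5, 75°): r_1=2.5882, r_2=2.8868, r_3=0.5774, r_4=1.5529 — all match ✓
Only this pose fits every beam.

(x, y, θ) = (2.5, 4.5, 75°)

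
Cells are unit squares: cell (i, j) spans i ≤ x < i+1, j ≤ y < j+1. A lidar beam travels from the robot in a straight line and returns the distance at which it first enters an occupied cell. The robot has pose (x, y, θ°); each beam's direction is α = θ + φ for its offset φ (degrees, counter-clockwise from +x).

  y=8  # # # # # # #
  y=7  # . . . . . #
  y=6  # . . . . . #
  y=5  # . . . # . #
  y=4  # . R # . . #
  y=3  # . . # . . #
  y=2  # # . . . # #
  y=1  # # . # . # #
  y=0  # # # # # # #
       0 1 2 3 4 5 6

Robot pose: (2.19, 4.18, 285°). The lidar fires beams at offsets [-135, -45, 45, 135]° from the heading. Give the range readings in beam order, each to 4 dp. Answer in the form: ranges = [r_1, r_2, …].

beam 1: φ=-135°, α=150°
  cosα=-0.8660 sinα=0.5000 | (2,4) | tMaxX 0.2194 tMaxY 1.6400 | tΔX 1.1547 tΔY 2.0000
    t=0.2194 [x] (1,4)
    t=1.3741 [x] (0,4) — stop
  → r_1 = 1.3741
beam 2: φ=-45°, α=240°
  cosα=-0.5000 sinα=-0.8660 | (2,4) | tMaxX 0.3800 tMaxY 0.2078 | tΔX 2.0000 tΔY 1.1547
    t=0.2078 [y] (2,3)
    t=0.3800 [x] (1,3)
    t=1.3625 [y] (1,2) — stop
  → r_2 = 1.3625
beam 3: φ=45°, α=330°
  cosα=0.8660 sinα=-0.5000 | (2,4) | tMaxX 0.9353 tMaxY 0.3600 | tΔX 1.1547 tΔY 2.0000
    t=0.3600 [y] (2,3)
    t=0.9353 [x] (3,3) — stop
  → r_3 = 0.9353
beam 4: φ=135°, α=60°
  cosα=0.5000 sinα=0.8660 | (2,4) | tMaxX 1.6200 tMaxY 0.9469 | tΔX 2.0000 tΔY 1.1547
    t=0.9469 [y] (2,5)
    t=1.6200 [x] (3,5)
    t=2.1016 [y] (3,6)
    t=3.2563 [y] (3,7)
    t=3.6200 [x] (4,7)
    t=4.4110 [y] (4,8) — stop
  → r_4 = 4.4110

ranges = [1.3741, 1.3625, 0.9353, 4.4110]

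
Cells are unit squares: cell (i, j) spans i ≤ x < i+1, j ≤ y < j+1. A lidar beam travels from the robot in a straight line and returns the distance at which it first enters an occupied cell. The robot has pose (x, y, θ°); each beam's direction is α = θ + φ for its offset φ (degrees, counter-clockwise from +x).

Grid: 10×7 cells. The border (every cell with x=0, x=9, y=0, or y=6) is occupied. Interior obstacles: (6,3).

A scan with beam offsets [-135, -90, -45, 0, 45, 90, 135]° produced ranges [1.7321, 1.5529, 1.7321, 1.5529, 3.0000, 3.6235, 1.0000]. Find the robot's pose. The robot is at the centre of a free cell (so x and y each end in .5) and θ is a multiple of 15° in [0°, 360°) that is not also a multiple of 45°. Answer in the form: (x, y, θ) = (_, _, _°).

(x, y, θ) = (7.5, 2.5, 15°)

Enumerate (i+0.5, j+0.5, θ) over the 39 free cells and 16 admissible headings. For each, cast all 7 beams and compare to the given ranges.
  (1.5, 3.5, 30°): beam 1 = 1.9319 ≠ 1.7321 ✗
  (8.5, 4.5, 150°): beam 1 = 0.5176 ≠ 1.7321 ✗
  (4.5, 3.5, 15°): beam 1 = 2.8868 ≠ 1.7321 ✗
  (8.5, 2.5, 300°): beam 1 = 1.9319 ≠ 1.7321 ✗
  …
  (7.5, 2.5, 15°): r_1=1.7321, r_2=1.5529, r_3=1.7321, r_4=1.5529, r_5=3.0000, r_6=3.6235, r_7=1.0000 — all match ✓
Unique over the lattice → pose = (7.5, 2.5, 15°).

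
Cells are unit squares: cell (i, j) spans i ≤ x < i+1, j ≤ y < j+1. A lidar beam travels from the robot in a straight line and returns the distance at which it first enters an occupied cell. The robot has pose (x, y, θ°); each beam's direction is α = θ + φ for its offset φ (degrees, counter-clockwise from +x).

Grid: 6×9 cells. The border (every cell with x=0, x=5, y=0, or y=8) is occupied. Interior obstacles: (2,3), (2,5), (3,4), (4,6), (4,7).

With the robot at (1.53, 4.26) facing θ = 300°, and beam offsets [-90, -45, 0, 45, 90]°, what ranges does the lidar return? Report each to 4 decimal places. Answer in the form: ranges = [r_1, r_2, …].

ranges = [0.6120, 2.0478, 0.9400, 1.0046, 1.4800]

beam 1: φ=-90°, α=210°
  direction (-0.8660, -0.5000); cell (1,4); t to first gridline: x 0.6120, y 0.5200 (then +1.1547 / +2.0000)
    (1,3) via y @ 0.5200
    (0,3) via x @ 0.6120  # hit
  → r_1 = 0.6120
beam 2: φ=-45°, α=255°
  direction (-0.2588, -0.9659); cell (1,4); t to first gridline: x 2.0478, y 0.2692 (then +3.8637 / +1.0353)
    (1,3) via y @ 0.2692
    (1,2) via y @ 1.3044
    (0,2) via x @ 2.0478  # hit
  → r_2 = 2.0478
beam 3: φ=0°, α=300°
  direction (0.5000, -0.8660); cell (1,4); t to first gridline: x 0.9400, y 0.3002 (then +2.0000 / +1.1547)
    (1,3) via y @ 0.3002
    (2,3) via x @ 0.9400  # hit
  → r_3 = 0.9400
beam 4: φ=45°, α=345°
  direction (0.9659, -0.2588); cell (1,4); t to first gridline: x 0.4866, y 1.0046 (then +1.0353 / +3.8637)
    (2,4) via x @ 0.4866
    (2,3) via y @ 1.0046  # hit
  → r_4 = 1.0046
beam 5: φ=90°, α=30°
  direction (0.8660, 0.5000); cell (1,4); t to first gridline: x 0.5427, y 1.4800 (then +1.1547 / +2.0000)
    (2,4) via x @ 0.5427
    (2,5) via y @ 1.4800  # hit
  → r_5 = 1.4800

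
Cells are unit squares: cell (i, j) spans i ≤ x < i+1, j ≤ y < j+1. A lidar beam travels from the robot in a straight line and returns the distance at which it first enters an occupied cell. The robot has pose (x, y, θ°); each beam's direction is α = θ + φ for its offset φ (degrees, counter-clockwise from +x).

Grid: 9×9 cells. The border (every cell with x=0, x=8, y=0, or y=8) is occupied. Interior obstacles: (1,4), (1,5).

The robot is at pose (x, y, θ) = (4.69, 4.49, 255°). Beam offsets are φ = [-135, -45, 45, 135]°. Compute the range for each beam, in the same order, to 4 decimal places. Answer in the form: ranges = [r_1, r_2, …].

beam 1: φ=-135°, α=120°
  dir = (cos 120°, sin 120°) = (-0.5000, 0.8660); from cell (4,4)
  next x-line at t=1.3800, next y-line at t=0.5889; Δt_x=2.0000, Δt_y=1.1547
    y: enter (4,5) at t=0.5889
    x: enter (3,5) at t=1.3800
    y: enter (3,6) at t=1.7436
    y: enter (3,7) at t=2.8983
    x: enter (2,7) at t=3.3800
    y: enter (2,8) at t=4.0530 ← occupied
  → r_1 = 4.0530
beam 2: φ=-45°, α=210°
  dir = (cos 210°, sin 210°) = (-0.8660, -0.5000); from cell (4,4)
  next x-line at t=0.7967, next y-line at t=0.9800; Δt_x=1.1547, Δt_y=2.0000
    x: enter (3,4) at t=0.7967
    y: enter (3,3) at t=0.9800
    x: enter (2,3) at t=1.9514
    y: enter (2,2) at t=2.9800
    x: enter (1,2) at t=3.1061
    x: enter (0,2) at t=4.2608 ← occupied
  → r_2 = 4.2608
beam 3: φ=45°, α=300°
  dir = (cos 300°, sin 300°) = (0.5000, -0.8660); from cell (4,4)
  next x-line at t=0.6200, next y-line at t=0.5658; Δt_x=2.0000, Δt_y=1.1547
    y: enter (4,3) at t=0.5658
    x: enter (5,3) at t=0.6200
    y: enter (5,2) at t=1.7205
    x: enter (6,2) at t=2.6200
    y: enter (6,1) at t=2.8752
    y: enter (6,0) at t=4.0299 ← occupied
  → r_3 = 4.0299
beam 4: φ=135°, α=30°
  dir = (cos 30°, sin 30°) = (0.8660, 0.5000); from cell (4,4)
  next x-line at t=0.3580, next y-line at t=1.0200; Δt_x=1.1547, Δt_y=2.0000
    x: enter (5,4) at t=0.3580
    y: enter (5,5) at t=1.0200
    x: enter (6,5) at t=1.5127
    x: enter (7,5) at t=2.6674
    y: enter (7,6) at t=3.0200
    x: enter (8,6) at t=3.8221 ← occupied
  → r_4 = 3.8221

ranges = [4.0530, 4.2608, 4.0299, 3.8221]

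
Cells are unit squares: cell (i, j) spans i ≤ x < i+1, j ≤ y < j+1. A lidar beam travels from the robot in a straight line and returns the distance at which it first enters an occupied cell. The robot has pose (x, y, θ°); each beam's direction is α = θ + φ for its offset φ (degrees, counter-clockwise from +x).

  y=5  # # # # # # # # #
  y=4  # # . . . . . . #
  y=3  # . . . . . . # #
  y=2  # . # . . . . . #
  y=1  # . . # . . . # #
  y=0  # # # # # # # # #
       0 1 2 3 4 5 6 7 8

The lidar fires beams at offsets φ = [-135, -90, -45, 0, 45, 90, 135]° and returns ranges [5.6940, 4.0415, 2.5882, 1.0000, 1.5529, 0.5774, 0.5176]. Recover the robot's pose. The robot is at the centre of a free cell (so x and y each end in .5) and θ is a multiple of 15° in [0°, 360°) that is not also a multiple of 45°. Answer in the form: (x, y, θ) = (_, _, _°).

Enumerate (i+0.5, j+0.5, θ) over the 23 free cells and 16 admissible headings. For each, cast all 7 beams and compare to the given ranges.
  (4.5, 4.5, 15°): beam 1 = 2.8868 ≠ 5.6940 ✗
  (5.5, 3.5, 255°): beam 1 = 1.7321 ≠ 5.6940 ✗
  (7.5, 4.5, 150°): beam 1 = 0.5176 ≠ 5.6940 ✗
  (4.5, 2.5, 105°): beam 1 = 2.8868 ≠ 5.6940 ✗
  …
  (6.5, 4.5, 330°): r_1=5.6940, r_2=4.0415, r_3=2.5882, r_4=1.0000, r_5=1.5529, r_6=0.5774, r_7=0.5176 — all match ✓
No second candidate reproduces the full scan.

(x, y, θ) = (6.5, 4.5, 330°)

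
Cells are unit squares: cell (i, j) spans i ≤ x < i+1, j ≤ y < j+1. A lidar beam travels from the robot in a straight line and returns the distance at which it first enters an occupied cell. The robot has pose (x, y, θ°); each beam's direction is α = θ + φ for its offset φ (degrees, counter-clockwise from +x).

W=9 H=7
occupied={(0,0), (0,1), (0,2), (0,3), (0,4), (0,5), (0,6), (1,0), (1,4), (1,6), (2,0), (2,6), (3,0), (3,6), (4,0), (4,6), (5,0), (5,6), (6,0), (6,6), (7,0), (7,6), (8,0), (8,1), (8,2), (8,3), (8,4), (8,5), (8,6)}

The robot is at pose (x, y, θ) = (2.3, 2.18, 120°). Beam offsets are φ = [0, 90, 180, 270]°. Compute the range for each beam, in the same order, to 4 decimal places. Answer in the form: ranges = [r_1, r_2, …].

beam 1: φ=0°, α=120°
  cosα=-0.5000 sinα=0.8660 | (2,2) | tMaxX 0.6000 tMaxY 0.9469 | tΔX 2.0000 tΔY 1.1547
    t=0.6000 [x] (1,2)
    t=0.9469 [y] (1,3)
    t=2.1016 [y] (1,4) — stop
  → r_1 = 2.1016
beam 2: φ=90°, α=210°
  cosα=-0.8660 sinα=-0.5000 | (2,2) | tMaxX 0.3464 tMaxY 0.3600 | tΔX 1.1547 tΔY 2.0000
    t=0.3464 [x] (1,2)
    t=0.3600 [y] (1,1)
    t=1.5011 [x] (0,1) — stop
  → r_2 = 1.5011
beam 3: φ=180°, α=300°
  cosα=0.5000 sinα=-0.8660 | (2,2) | tMaxX 1.4000 tMaxY 0.2078 | tΔX 2.0000 tΔY 1.1547
    t=0.2078 [y] (2,1)
    t=1.3625 [y] (2,0) — stop
  → r_3 = 1.3625
beam 4: φ=270°, α=30°
  cosα=0.8660 sinα=0.5000 | (2,2) | tMaxX 0.8083 tMaxY 1.6400 | tΔX 1.1547 tΔY 2.0000
    t=0.8083 [x] (3,2)
    t=1.6400 [y] (3,3)
    t=1.9630 [x] (4,3)
    t=3.1177 [x] (5,3)
    t=3.6400 [y] (5,4)
    t=4.2724 [x] (6,4)
    t=5.4271 [x] (7,4)
    t=5.6400 [y] (7,5)
    t=6.5818 [x] (8,5) — stop
  → r_4 = 6.5818

ranges = [2.1016, 1.5011, 1.3625, 6.5818]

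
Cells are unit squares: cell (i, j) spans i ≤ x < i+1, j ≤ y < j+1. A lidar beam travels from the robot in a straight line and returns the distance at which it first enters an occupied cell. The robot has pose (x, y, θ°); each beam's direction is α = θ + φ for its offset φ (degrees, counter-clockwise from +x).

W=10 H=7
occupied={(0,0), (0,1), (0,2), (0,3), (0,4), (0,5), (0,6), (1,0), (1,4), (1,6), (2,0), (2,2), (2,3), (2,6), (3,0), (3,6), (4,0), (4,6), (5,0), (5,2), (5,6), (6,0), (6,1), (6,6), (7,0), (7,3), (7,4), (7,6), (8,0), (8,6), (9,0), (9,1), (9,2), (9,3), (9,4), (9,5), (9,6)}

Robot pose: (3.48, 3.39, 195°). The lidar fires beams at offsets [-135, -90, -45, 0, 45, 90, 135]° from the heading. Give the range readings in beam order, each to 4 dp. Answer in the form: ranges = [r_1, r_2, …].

ranges = [3.0138, 2.7021, 0.5543, 0.4969, 0.9600, 2.4743, 1.7551]

beam 1: φ=-135°, α=60°
  direction (0.5000, 0.8660); cell (3,3); t to first gridline: x 1.0400, y 0.7044 (then +2.0000 / +1.1547)
    (3,4) via y @ 0.7044
    (4,4) via x @ 1.0400
    (4,5) via y @ 1.8591
    (4,6) via y @ 3.0138  # hit
  → r_1 = 3.0138
beam 2: φ=-90°, α=105°
  direction (-0.2588, 0.9659); cell (3,3); t to first gridline: x 1.8546, y 0.6315 (then +3.8637 / +1.0353)
    (3,4) via y @ 0.6315
    (3,5) via y @ 1.6668
    (2,5) via x @ 1.8546
    (2,6) via y @ 2.7021  # hit
  → r_2 = 2.7021
beam 3: φ=-45°, α=150°
  direction (-0.8660, 0.5000); cell (3,3); t to first gridline: x 0.5543, y 1.2200 (then +1.1547 / +2.0000)
    (2,3) via x @ 0.5543  # hit
  → r_3 = 0.5543
beam 4: φ=0°, α=195°
  direction (-0.9659, -0.2588); cell (3,3); t to first gridline: x 0.4969, y 1.5068 (then +1.0353 / +3.8637)
    (2,3) via x @ 0.4969  # hit
  → r_4 = 0.4969
beam 5: φ=45°, α=240°
  direction (-0.5000, -0.8660); cell (3,3); t to first gridline: x 0.9600, y 0.4503 (then +2.0000 / +1.1547)
    (3,2) via y @ 0.4503
    (2,2) via x @ 0.9600  # hit
  → r_5 = 0.9600
beam 6: φ=90°, α=285°
  direction (0.2588, -0.9659); cell (3,3); t to first gridline: x 2.0091, y 0.4038 (then +3.8637 / +1.0353)
    (3,2) via y @ 0.4038
    (3,1) via y @ 1.4390
    (4,1) via x @ 2.0091
    (4,0) via y @ 2.4743  # hit
  → r_6 = 2.4743
beam 7: φ=135°, α=330°
  direction (0.8660, -0.5000); cell (3,3); t to first gridline: x 0.6004, y 0.7800 (then +1.1547 / +2.0000)
    (4,3) via x @ 0.6004
    (4,2) via y @ 0.7800
    (5,2) via x @ 1.7551  # hit
  → r_7 = 1.7551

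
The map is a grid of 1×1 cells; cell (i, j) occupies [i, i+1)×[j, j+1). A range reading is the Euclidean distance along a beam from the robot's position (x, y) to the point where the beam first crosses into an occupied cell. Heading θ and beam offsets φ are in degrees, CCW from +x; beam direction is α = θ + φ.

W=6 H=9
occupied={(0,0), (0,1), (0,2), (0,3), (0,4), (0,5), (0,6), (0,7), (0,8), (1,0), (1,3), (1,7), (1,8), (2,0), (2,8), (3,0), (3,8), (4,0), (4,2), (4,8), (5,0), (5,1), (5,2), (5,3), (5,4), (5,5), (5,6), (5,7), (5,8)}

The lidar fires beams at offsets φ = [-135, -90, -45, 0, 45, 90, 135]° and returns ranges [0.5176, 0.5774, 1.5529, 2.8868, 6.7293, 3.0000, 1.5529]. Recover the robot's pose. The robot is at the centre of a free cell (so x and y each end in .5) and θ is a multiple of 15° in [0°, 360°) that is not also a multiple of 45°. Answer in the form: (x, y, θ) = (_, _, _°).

(x, y, θ) = (3.5, 7.5, 210°)

The pose lattice has 25·16 = 400 candidates. Test each by forward raycasting.
  (4.5, 7.5, 300°): beam 1 = 1.9319 ≠ 0.5176 ✗
  (4.5, 6.5, 150°): beam 2 = 1.0000 ≠ 0.5774 ✗
  (4.5, 4.5, 255°): beam 1 = 4.0415 ≠ 0.5176 ✗
  …
  (3.5, 7.5, 210°): r_1=0.5176, r_2=0.5774, r_3=1.5529, r_4=2.8868, r_5=6.7293, r_6=3.0000, r_7=1.5529 — all match ✓
Unique over the lattice → pose = (3.5, 7.5, 210°).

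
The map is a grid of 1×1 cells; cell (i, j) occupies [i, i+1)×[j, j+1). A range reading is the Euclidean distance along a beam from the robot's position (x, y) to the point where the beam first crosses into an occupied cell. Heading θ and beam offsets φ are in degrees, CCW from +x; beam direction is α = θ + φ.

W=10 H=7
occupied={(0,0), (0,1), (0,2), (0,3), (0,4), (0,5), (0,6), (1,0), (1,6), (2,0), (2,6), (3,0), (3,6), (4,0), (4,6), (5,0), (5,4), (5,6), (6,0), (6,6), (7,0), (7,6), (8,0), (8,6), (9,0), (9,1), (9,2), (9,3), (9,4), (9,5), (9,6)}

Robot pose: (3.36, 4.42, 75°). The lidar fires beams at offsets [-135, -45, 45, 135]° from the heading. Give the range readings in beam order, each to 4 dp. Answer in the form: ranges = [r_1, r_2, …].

beam 1: φ=-135°, α=300°
  d=(0.5000,-0.8660)  start (3,4)  tX=1.2800 tY=0.4850  stride 1/|dx|=2.0000 1/|dy|=1.1547
    cross y-line → (3,3), t=0.4850
    cross x-line → (4,3), t=1.2800
    cross y-line → (4,2), t=1.6397
    cross y-line → (4,1), t=2.7944
    cross x-line → (5,1), t=3.2800
    cross y-line → (5,0), t=3.9491 (wall)
  → r_1 = 3.9491
beam 2: φ=-45°, α=30°
  d=(0.8660,0.5000)  start (3,4)  tX=0.7390 tY=1.1600  stride 1/|dx|=1.1547 1/|dy|=2.0000
    cross x-line → (4,4), t=0.7390
    cross y-line → (4,5), t=1.1600
    cross x-line → (5,5), t=1.8937
    cross x-line → (6,5), t=3.0484
    cross y-line → (6,6), t=3.1600 (wall)
  → r_2 = 3.1600
beam 3: φ=45°, α=120°
  d=(-0.5000,0.8660)  start (3,4)  tX=0.7200 tY=0.6697  stride 1/|dx|=2.0000 1/|dy|=1.1547
    cross y-line → (3,5), t=0.6697
    cross x-line → (2,5), t=0.7200
    cross y-line → (2,6), t=1.8244 (wall)
  → r_3 = 1.8244
beam 4: φ=135°, α=210°
  d=(-0.8660,-0.5000)  start (3,4)  tX=0.4157 tY=0.8400  stride 1/|dx|=1.1547 1/|dy|=2.0000
    cross x-line → (2,4), t=0.4157
    cross y-line → (2,3), t=0.8400
    cross x-line → (1,3), t=1.5704
    cross x-line → (0,3), t=2.7251 (wall)
  → r_4 = 2.7251

ranges = [3.9491, 3.1600, 1.8244, 2.7251]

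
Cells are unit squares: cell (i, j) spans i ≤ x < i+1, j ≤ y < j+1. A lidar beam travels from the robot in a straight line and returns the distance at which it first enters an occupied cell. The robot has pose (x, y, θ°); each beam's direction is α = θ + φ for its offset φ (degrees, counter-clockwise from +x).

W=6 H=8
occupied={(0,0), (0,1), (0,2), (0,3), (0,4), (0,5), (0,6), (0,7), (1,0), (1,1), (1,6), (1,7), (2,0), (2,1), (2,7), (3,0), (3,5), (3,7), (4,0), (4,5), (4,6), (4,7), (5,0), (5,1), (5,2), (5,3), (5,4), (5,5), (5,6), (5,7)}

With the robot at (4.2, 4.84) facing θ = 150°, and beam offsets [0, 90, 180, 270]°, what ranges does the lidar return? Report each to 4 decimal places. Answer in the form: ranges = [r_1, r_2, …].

beam 1: φ=0°, α=150°
  cosα=-0.8660 sinα=0.5000 | (4,4) | tMaxX 0.2309 tMaxY 0.3200 | tΔX 1.1547 tΔY 2.0000
    t=0.2309 [x] (3,4)
    t=0.3200 [y] (3,5) — stop
  → r_1 = 0.3200
beam 2: φ=90°, α=240°
  cosα=-0.5000 sinα=-0.8660 | (4,4) | tMaxX 0.4000 tMaxY 0.9699 | tΔX 2.0000 tΔY 1.1547
    t=0.4000 [x] (3,4)
    t=0.9699 [y] (3,3)
    t=2.1246 [y] (3,2)
    t=2.4000 [x] (2,2)
    t=3.2793 [y] (2,1) — stop
  → r_2 = 3.2793
beam 3: φ=180°, α=330°
  cosα=0.8660 sinα=-0.5000 | (4,4) | tMaxX 0.9238 tMaxY 1.6800 | tΔX 1.1547 tΔY 2.0000
    t=0.9238 [x] (5,4) — stop
  → r_3 = 0.9238
beam 4: φ=270°, α=60°
  cosα=0.5000 sinα=0.8660 | (4,4) | tMaxX 1.6000 tMaxY 0.1848 | tΔX 2.0000 tΔY 1.1547
    t=0.1848 [y] (4,5) — stop
  → r_4 = 0.1848

ranges = [0.3200, 3.2793, 0.9238, 0.1848]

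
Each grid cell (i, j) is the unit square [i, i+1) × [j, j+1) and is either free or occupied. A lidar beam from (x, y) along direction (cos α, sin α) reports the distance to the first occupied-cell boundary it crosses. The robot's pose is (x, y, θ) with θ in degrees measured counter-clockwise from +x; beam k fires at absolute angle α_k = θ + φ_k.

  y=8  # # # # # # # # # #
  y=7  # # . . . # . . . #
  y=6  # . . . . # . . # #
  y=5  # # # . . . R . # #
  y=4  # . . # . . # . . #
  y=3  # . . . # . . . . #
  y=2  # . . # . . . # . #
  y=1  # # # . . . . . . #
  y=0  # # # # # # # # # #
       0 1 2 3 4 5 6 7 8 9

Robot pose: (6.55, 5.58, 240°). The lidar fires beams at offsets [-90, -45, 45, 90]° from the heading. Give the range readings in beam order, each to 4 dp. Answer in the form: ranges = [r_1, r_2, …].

beam 1: φ=-90°, α=150°
  direction (-0.8660, 0.5000); cell (6,5); t to first gridline: x 0.6351, y 0.8400 (then +1.1547 / +2.0000)
    (5,5) via x @ 0.6351
    (5,6) via y @ 0.8400  # hit
  → r_1 = 0.8400
beam 2: φ=-45°, α=195°
  direction (-0.9659, -0.2588); cell (6,5); t to first gridline: x 0.5694, y 2.2409 (then +1.0353 / +3.8637)
    (5,5) via x @ 0.5694
    (4,5) via x @ 1.6047
    (4,4) via y @ 2.2409
    (3,4) via x @ 2.6400  # hit
  → r_2 = 2.6400
beam 3: φ=45°, α=285°
  direction (0.2588, -0.9659); cell (6,5); t to first gridline: x 1.7387, y 0.6005 (then +3.8637 / +1.0353)
    (6,4) via y @ 0.6005  # hit
  → r_3 = 0.6005
beam 4: φ=90°, α=330°
  direction (0.8660, -0.5000); cell (6,5); t to first gridline: x 0.5196, y 1.1600 (then +1.1547 / +2.0000)
    (7,5) via x @ 0.5196
    (7,4) via y @ 1.1600
    (8,4) via x @ 1.6743
    (9,4) via x @ 2.8290  # hit
  → r_4 = 2.8290

ranges = [0.8400, 2.6400, 0.6005, 2.8290]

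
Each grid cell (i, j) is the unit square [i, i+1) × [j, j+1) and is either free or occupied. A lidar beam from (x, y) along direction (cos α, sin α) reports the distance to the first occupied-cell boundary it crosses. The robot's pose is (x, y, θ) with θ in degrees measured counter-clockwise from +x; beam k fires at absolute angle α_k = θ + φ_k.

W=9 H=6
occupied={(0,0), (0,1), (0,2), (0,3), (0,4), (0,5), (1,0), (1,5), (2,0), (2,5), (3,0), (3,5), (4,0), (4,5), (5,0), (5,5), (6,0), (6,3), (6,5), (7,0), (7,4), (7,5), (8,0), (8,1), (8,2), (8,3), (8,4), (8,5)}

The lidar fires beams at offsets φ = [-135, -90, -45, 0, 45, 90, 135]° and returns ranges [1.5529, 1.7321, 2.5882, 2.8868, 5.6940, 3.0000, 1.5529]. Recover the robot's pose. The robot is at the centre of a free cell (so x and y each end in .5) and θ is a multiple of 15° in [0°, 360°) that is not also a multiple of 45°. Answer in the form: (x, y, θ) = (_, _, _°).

(x, y, θ) = (2.5, 3.5, 300°)

Candidates: 26 free-cell centres × 16 headings = 416 poses. Raycast each; keep the one whose scan matches to 4 dp.
  (2.5, 1.5, 345°): beam 1 = 1.0000 ≠ 1.5529 ✗
  (5.5, 1.5, 30°): beam 1 = 0.5176 ≠ 1.5529 ✗
  (3.5, 1.5, 345°): beam 1 = 1.0000 ≠ 1.5529 ✗
  (5.5, 2.5, 15°): beam 1 = 1.7321 ≠ 1.5529 ✗
  …
  (2.5, 3.5, 300°): r_1=1.5529, r_2=1.7321, r_3=2.5882, r_4=2.8868, r_5=5.6940, r_6=3.0000, r_7=1.5529 — all match ✓
Unique over the lattice → pose = (2.5, 3.5, 300°).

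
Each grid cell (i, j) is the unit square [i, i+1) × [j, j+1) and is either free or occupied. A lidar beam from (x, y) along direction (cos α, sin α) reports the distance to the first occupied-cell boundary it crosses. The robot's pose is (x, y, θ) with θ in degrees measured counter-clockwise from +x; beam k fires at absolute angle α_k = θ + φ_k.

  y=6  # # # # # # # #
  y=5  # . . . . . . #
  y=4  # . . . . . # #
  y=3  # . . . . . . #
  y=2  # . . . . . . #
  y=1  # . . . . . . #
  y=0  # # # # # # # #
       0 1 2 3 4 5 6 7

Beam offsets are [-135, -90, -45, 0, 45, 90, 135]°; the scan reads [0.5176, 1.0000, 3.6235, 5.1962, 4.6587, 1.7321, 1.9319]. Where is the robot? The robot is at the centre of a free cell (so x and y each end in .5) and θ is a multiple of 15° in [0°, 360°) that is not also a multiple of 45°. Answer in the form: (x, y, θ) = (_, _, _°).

(x, y, θ) = (4.5, 5.5, 240°)

Enumerate (i+0.5, j+0.5, θ) over the 29 free cells and 16 admissible headings. For each, cast all 7 beams and compare to the given ranges.
  (6.5, 3.5, 150°): beam 2 = 0.5774 ≠ 1.0000 ✗
  (2.5, 2.5, 345°): beam 1 = 1.7321 ≠ 0.5176 ✗
  (5.5, 2.5, 75°): beam 1 = 1.7321 ≠ 0.5176 ✗
  (5.5, 3.5, 345°): beam 1 = 5.0000 ≠ 0.5176 ✗
  (3.5, 5.5, 255°): beam 1 = 0.5774 ≠ 0.5176 ✗
  …
  (4.5, 5.5, 240°): r_1=0.5176, r_2=1.0000, r_3=3.6235, r_4=5.1962, r_5=4.6587, r_6=1.7321, r_7=1.9319 — all match ✓
No second candidate reproduces the full scan.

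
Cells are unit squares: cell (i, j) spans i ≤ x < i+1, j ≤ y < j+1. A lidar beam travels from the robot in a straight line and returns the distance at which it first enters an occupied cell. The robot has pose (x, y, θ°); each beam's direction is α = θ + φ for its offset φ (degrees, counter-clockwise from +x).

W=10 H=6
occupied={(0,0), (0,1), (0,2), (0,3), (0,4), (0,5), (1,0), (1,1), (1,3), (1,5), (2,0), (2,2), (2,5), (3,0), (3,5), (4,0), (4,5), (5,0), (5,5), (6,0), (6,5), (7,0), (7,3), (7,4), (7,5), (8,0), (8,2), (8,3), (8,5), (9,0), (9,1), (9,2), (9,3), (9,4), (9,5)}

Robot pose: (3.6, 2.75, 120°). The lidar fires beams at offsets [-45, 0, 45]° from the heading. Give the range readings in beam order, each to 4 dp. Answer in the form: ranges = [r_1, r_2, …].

beam 1: φ=-45°, α=75°
  direction (0.2588, 0.9659); cell (3,2); t to first gridline: x 1.5455, y 0.2588 (then +3.8637 / +1.0353)
    (3,3) via y @ 0.2588
    (3,4) via y @ 1.2941
    (4,4) via x @ 1.5455
    (4,5) via y @ 2.3294  # hit
  → r_1 = 2.3294
beam 2: φ=0°, α=120°
  direction (-0.5000, 0.8660); cell (3,2); t to first gridline: x 1.2000, y 0.2887 (then +2.0000 / +1.1547)
    (3,3) via y @ 0.2887
    (2,3) via x @ 1.2000
    (2,4) via y @ 1.4434
    (2,5) via y @ 2.5981  # hit
  → r_2 = 2.5981
beam 3: φ=45°, α=165°
  direction (-0.9659, 0.2588); cell (3,2); t to first gridline: x 0.6212, y 0.9659 (then +1.0353 / +3.8637)
    (2,2) via x @ 0.6212  # hit
  → r_3 = 0.6212

ranges = [2.3294, 2.5981, 0.6212]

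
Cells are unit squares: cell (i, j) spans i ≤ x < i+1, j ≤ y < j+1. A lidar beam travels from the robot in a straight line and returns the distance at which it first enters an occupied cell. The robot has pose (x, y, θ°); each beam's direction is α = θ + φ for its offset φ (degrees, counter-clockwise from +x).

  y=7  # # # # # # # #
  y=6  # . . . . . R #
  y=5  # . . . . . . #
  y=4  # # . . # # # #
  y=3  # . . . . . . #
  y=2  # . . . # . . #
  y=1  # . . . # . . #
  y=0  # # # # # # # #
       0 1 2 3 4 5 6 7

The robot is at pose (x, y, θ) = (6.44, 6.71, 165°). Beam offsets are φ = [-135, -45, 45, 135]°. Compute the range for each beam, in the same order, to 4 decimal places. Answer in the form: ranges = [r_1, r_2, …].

beam 1: φ=-135°, α=30°
  d=(0.8660,0.5000)  start (6,6)  tX=0.6466 tY=0.5800  stride 1/|dx|=1.1547 1/|dy|=2.0000
    cross y-line → (6,7), t=0.5800 (wall)
  → r_1 = 0.5800
beam 2: φ=-45°, α=120°
  d=(-0.5000,0.8660)  start (6,6)  tX=0.8800 tY=0.3349  stride 1/|dx|=2.0000 1/|dy|=1.1547
    cross y-line → (6,7), t=0.3349 (wall)
  → r_2 = 0.3349
beam 3: φ=45°, α=210°
  d=(-0.8660,-0.5000)  start (6,6)  tX=0.5081 tY=1.4200  stride 1/|dx|=1.1547 1/|dy|=2.0000
    cross x-line → (5,6), t=0.5081
    cross y-line → (5,5), t=1.4200
    cross x-line → (4,5), t=1.6628
    cross x-line → (3,5), t=2.8175
    cross y-line → (3,4), t=3.4200
    cross x-line → (2,4), t=3.9722
    cross x-line → (1,4), t=5.1269 (wall)
  → r_3 = 5.1269
beam 4: φ=135°, α=300°
  d=(0.5000,-0.8660)  start (6,6)  tX=1.1200 tY=0.8198  stride 1/|dx|=2.0000 1/|dy|=1.1547
    cross y-line → (6,5), t=0.8198
    cross x-line → (7,5), t=1.1200 (wall)
  → r_4 = 1.1200

ranges = [0.5800, 0.3349, 5.1269, 1.1200]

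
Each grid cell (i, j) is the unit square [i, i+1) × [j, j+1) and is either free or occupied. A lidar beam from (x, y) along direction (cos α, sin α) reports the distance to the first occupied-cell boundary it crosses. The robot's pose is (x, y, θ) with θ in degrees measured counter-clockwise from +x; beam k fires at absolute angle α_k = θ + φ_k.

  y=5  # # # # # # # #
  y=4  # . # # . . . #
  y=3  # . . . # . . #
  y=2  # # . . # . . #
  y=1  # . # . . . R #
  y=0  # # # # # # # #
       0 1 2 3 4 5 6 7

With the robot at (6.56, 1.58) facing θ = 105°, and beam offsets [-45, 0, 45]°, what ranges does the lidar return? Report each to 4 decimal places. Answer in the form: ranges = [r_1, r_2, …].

ranges = [0.8800, 3.5406, 1.8013]

beam 1: φ=-45°, α=60°
  cosα=0.5000 sinα=0.8660 | (6,1) | tMaxX 0.8800 tMaxY 0.4850 | tΔX 2.0000 tΔY 1.1547
    t=0.4850 [y] (6,2)
    t=0.8800 [x] (7,2) — stop
  → r_1 = 0.8800
beam 2: φ=0°, α=105°
  cosα=-0.2588 sinα=0.9659 | (6,1) | tMaxX 2.1637 tMaxY 0.4348 | tΔX 3.8637 tΔY 1.0353
    t=0.4348 [y] (6,2)
    t=1.4701 [y] (6,3)
    t=2.1637 [x] (5,3)
    t=2.5054 [y] (5,4)
    t=3.5406 [y] (5,5) — stop
  → r_2 = 3.5406
beam 3: φ=45°, α=150°
  cosα=-0.8660 sinα=0.5000 | (6,1) | tMaxX 0.6466 tMaxY 0.8400 | tΔX 1.1547 tΔY 2.0000
    t=0.6466 [x] (5,1)
    t=0.8400 [y] (5,2)
    t=1.8013 [x] (4,2) — stop
  → r_3 = 1.8013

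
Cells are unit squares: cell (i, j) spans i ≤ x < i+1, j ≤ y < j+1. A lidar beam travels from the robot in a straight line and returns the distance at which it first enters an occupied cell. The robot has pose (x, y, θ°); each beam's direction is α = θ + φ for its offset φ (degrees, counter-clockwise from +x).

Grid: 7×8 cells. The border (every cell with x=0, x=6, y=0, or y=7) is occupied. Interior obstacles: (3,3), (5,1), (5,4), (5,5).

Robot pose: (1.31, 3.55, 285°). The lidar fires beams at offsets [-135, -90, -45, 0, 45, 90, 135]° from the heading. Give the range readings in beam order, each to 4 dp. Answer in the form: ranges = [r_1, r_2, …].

beam 1: φ=-135°, α=150°
  direction (-0.8660, 0.5000); cell (1,3); t to first gridline: x 0.3580, y 0.9000 (then +1.1547 / +2.0000)
    (0,3) via x @ 0.3580  # hit
  → r_1 = 0.3580
beam 2: φ=-90°, α=195°
  direction (-0.9659, -0.2588); cell (1,3); t to first gridline: x 0.3209, y 2.1250 (then +1.0353 / +3.8637)
    (0,3) via x @ 0.3209  # hit
  → r_2 = 0.3209
beam 3: φ=-45°, α=240°
  direction (-0.5000, -0.8660); cell (1,3); t to first gridline: x 0.6200, y 0.6351 (then +2.0000 / +1.1547)
    (0,3) via x @ 0.6200  # hit
  → r_3 = 0.6200
beam 4: φ=0°, α=285°
  direction (0.2588, -0.9659); cell (1,3); t to first gridline: x 2.6660, y 0.5694 (then +3.8637 / +1.0353)
    (1,2) via y @ 0.5694
    (1,1) via y @ 1.6047
    (1,0) via y @ 2.6400  # hit
  → r_4 = 2.6400
beam 5: φ=45°, α=330°
  direction (0.8660, -0.5000); cell (1,3); t to first gridline: x 0.7967, y 1.1000 (then +1.1547 / +2.0000)
    (2,3) via x @ 0.7967
    (2,2) via y @ 1.1000
    (3,2) via x @ 1.9514
    (3,1) via y @ 3.1000
    (4,1) via x @ 3.1061
    (5,1) via x @ 4.2608  # hit
  → r_5 = 4.2608
beam 6: φ=90°, α=15°
  direction (0.9659, 0.2588); cell (1,3); t to first gridline: x 0.7143, y 1.7387 (then +1.0353 / +3.8637)
    (2,3) via x @ 0.7143
    (2,4) via y @ 1.7387
    (3,4) via x @ 1.7496
    (4,4) via x @ 2.7849
    (5,4) via x @ 3.8202  # hit
  → r_6 = 3.8202
beam 7: φ=135°, α=60°
  direction (0.5000, 0.8660); cell (1,3); t to first gridline: x 1.3800, y 0.5196 (then +2.0000 / +1.1547)
    (1,4) via y @ 0.5196
    (2,4) via x @ 1.3800
    (2,5) via y @ 1.6743
    (2,6) via y @ 2.8290
    (3,6) via x @ 3.3800
    (3,7) via y @ 3.9837  # hit
  → r_7 = 3.9837

ranges = [0.3580, 0.3209, 0.6200, 2.6400, 4.2608, 3.8202, 3.9837]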